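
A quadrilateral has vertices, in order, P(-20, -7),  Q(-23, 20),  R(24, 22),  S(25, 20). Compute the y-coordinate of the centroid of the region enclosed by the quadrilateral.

35/3

Apply the shoelace (surveyor's) formula. First the cross-terms c_i = x_i·y_{i+1} − x_{i+1}·y_i:
  -561, -986, -70, 225  ⇒  2A = -1392, A = -696.
Then Σ (y_i + y_{i+1})·c_i = -48720, so ȳ = -48720 / (6·(-696)) = 35/3.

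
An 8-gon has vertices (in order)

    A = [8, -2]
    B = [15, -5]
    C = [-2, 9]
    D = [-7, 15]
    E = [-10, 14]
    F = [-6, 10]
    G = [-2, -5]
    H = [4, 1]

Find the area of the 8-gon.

118

Σ = (-10) + (125) + (33) + (52) + (-16) + (50) + (18) + (-16) = 236
Area = |Σ|/2 = 118.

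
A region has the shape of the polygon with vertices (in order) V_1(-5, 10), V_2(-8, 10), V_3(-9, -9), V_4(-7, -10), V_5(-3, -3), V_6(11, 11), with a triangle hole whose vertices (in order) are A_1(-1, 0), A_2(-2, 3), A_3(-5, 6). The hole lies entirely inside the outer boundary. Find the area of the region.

Outer boundary:
Σ = (30) + (162) + (27) + (-9) + (0) + (165) = 375
Area = |Σ|/2 = 187.5.
Hole:
Apply Gauss's area formula: 2A = Σ (x_i·y_{i+1} − x_{i+1}·y_i), indices taken mod 3.
Cross-terms: -3, 3, 6  ⇒  Σ = 6
Area = |Σ|/2 = 3.
Net area = 187.5 − 3 = 184.5.

184.5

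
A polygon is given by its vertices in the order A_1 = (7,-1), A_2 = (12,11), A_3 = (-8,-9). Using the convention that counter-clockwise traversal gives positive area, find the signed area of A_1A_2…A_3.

70

A_1→A_2: (7)(11) − (12)(-1) = 89
A_2→A_3: (12)(-9) − (-8)(11) = -20
A_3→A_1: (-8)(-1) − (7)(-9) = 71
Σ = 140
Signed area = Σ/2 = 70 (positive ⇒ counter-clockwise traversal).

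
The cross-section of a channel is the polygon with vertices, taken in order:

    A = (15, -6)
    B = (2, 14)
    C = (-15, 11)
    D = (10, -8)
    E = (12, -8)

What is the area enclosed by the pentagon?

264

Apply the shoelace formula: 2A = Σ (x_i·y_{i+1} − x_{i+1}·y_i), indices taken mod 5.
Σ = (222) + (232) + (10) + (16) + (48) = 528
Area = |Σ|/2 = 264.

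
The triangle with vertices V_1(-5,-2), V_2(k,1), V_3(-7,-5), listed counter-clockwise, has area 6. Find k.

-7

The doubled signed area Σ (x_i y_{i+1} − x_{i+1} y_i) is linear in k.
With k=0 it equals -9; the coefficient of k is -3 (from the two edges through V_2).
So -3·k + -9 = 2·6 = 12 ⇒ k = -7.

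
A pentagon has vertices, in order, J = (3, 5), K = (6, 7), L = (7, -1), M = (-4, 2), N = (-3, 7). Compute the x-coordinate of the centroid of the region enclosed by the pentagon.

51/28

Apply Gauss's area formula. First the cross-terms c_i = x_i·y_{i+1} − x_{i+1}·y_i:
  -9, -55, 10, -22, -36  ⇒  2A = -112, A = -56.
Then Σ (x_i + x_{i+1})·c_i = -612, so x̄ = -612 / (6·(-56)) = 51/28.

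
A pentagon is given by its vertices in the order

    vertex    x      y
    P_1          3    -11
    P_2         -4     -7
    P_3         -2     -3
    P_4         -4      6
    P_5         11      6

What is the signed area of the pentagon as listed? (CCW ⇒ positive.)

Cross-terms: -65, -2, -24, -90, -139  ⇒  Σ = -320
Signed area = Σ/2 = -160 (negative ⇒ clockwise traversal).

-160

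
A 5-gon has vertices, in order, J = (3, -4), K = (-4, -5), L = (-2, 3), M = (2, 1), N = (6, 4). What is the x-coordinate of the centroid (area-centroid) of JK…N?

Apply the surveyor's formula. First the cross-terms c_i = x_i·y_{i+1} − x_{i+1}·y_i:
  -31, -22, -8, 2, -36  ⇒  2A = -95, A = -47.5.
Then Σ (x_i + x_{i+1})·c_i = -145, so x̄ = -145 / (6·(-47.5)) = 29/57.

29/57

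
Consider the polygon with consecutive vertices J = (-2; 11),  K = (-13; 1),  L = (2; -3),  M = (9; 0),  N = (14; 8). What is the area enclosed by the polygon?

223.5

Apply the shoelace formula: 2A = Σ (x_i·y_{i+1} − x_{i+1}·y_i), indices taken mod 5.
J→K: (-2)(1) − (-13)(11) = 141
K→L: (-13)(-3) − (2)(1) = 37
L→M: (2)(0) − (9)(-3) = 27
M→N: (9)(8) − (14)(0) = 72
N→J: (14)(11) − (-2)(8) = 170
Σ = 447
Area = |Σ|/2 = 223.5.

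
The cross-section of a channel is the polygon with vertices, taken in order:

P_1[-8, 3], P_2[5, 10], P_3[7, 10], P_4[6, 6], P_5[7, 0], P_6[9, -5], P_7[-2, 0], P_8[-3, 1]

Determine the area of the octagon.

111.5

Σ = (-95) + (-20) + (-18) + (-42) + (-35) + (-10) + (-2) + (-1) = -223
Area = |Σ|/2 = 111.5.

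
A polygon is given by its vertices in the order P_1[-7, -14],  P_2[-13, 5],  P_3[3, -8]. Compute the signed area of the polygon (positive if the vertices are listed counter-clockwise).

Apply the shoelace formula: 2A = Σ (x_i·y_{i+1} − x_{i+1}·y_i), indices taken mod 3.
P_1→P_2: (-7)(5) − (-13)(-14) = -217
P_2→P_3: (-13)(-8) − (3)(5) = 89
P_3→P_1: (3)(-14) − (-7)(-8) = -98
Σ = -226
Signed area = Σ/2 = -113 (negative ⇒ clockwise traversal).

-113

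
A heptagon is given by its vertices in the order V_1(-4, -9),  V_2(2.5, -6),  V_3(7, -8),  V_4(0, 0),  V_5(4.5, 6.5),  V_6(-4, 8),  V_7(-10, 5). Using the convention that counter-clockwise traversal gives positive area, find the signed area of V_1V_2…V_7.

150.25

Σ = (46.5) + (22) + (0) + (0) + (62) + (60) + (110) = 300.5
Signed area = Σ/2 = 150.25 (positive ⇒ counter-clockwise traversal).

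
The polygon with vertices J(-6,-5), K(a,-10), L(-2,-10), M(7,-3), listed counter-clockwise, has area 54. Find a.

-9

The doubled signed area Σ (x_i y_{i+1} − x_{i+1} y_i) is linear in a.
With a=0 it equals 63; the coefficient of a is -5 (from the two edges through K).
So -5·a + 63 = 2·54 = 108 ⇒ a = -9.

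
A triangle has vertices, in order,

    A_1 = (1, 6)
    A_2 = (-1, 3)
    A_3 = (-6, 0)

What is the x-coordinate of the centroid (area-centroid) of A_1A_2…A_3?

-2

Apply the shoelace (surveyor's) formula. First the cross-terms c_i = x_i·y_{i+1} − x_{i+1}·y_i:
  9, 18, -36  ⇒  2A = -9, A = -4.5.
Then Σ (x_i + x_{i+1})·c_i = 54, so x̄ = 54 / (6·(-4.5)) = -2.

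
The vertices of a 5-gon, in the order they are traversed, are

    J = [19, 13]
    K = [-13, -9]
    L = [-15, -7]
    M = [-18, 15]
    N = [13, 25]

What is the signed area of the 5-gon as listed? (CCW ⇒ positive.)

Apply the surveyor's formula: 2A = Σ (x_i·y_{i+1} − x_{i+1}·y_i), indices taken mod 5.
Cross-terms: -2, -44, -351, -645, -306  ⇒  Σ = -1348
Signed area = Σ/2 = -674 (negative ⇒ clockwise traversal).

-674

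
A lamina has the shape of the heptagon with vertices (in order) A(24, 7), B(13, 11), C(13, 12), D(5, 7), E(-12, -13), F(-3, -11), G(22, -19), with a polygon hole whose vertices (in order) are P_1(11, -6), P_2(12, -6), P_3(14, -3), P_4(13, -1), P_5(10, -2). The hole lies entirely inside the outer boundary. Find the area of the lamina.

606.5

Outer boundary:
Apply the surveyor's formula: 2A = Σ (x_i·y_{i+1} − x_{i+1}·y_i), indices taken mod 7.
A→B: (24)(11) − (13)(7) = 173
B→C: (13)(12) − (13)(11) = 13
C→D: (13)(7) − (5)(12) = 31
D→E: (5)(-13) − (-12)(7) = 19
E→F: (-12)(-11) − (-3)(-13) = 93
F→G: (-3)(-19) − (22)(-11) = 299
G→A: (22)(7) − (24)(-19) = 610
Σ = 1238
Area = |Σ|/2 = 619.
Hole:
Σ = (6) + (48) + (25) + (-16) + (-38) = 25
Area = |Σ|/2 = 12.5.
Net area = 619 − 12.5 = 606.5.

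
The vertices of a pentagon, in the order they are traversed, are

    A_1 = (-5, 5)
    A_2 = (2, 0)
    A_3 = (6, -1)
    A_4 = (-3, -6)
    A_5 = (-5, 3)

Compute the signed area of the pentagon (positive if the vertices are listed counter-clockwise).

Apply Gauss's area formula: 2A = Σ (x_i·y_{i+1} − x_{i+1}·y_i), indices taken mod 5.
Cross-terms: -10, -2, -39, -39, -10  ⇒  Σ = -100
Signed area = Σ/2 = -50 (negative ⇒ clockwise traversal).

-50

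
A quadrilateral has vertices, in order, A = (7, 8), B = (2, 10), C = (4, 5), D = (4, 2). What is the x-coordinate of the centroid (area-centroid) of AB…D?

Apply the shoelace formula. First the cross-terms c_i = x_i·y_{i+1} − x_{i+1}·y_i:
  54, -30, -12, 18  ⇒  2A = 30, A = 15.
Then Σ (x_i + x_{i+1})·c_i = 408, so x̄ = 408 / (6·15) = 68/15.

68/15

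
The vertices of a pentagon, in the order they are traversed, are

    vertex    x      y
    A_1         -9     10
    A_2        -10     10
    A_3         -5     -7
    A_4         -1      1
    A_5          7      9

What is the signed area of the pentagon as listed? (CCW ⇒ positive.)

126.5

Apply the shoelace (surveyor's) formula: 2A = Σ (x_i·y_{i+1} − x_{i+1}·y_i), indices taken mod 5.
Σ = (10) + (120) + (-12) + (-16) + (151) = 253
Signed area = Σ/2 = 126.5 (positive ⇒ counter-clockwise traversal).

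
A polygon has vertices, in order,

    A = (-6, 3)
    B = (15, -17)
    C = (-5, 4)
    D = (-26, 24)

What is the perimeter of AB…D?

|AB| = √((21)² + (-20)²) = √841 = 29
|BC| = √((-20)² + (21)²) = √841 = 29
|CD| = √((-21)² + (20)²) = √841 = 29
|DA| = √((20)² + (-21)²) = √841 = 29
Perimeter = 29 + 29 + 29 + 29 = 116.

116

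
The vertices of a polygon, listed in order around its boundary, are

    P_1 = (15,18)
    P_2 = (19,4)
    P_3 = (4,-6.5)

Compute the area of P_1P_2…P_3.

Apply the surveyor's formula: 2A = Σ (x_i·y_{i+1} − x_{i+1}·y_i), indices taken mod 3.
Σ = (-282) + (-139.5) + (169.5) = -252
Area = |Σ|/2 = 126.

126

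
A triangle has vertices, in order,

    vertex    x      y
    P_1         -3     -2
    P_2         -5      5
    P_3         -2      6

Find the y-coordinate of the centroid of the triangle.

3

Apply the surveyor's formula. First the cross-terms c_i = x_i·y_{i+1} − x_{i+1}·y_i:
  -25, -20, 22  ⇒  2A = -23, A = -11.5.
Then Σ (y_i + y_{i+1})·c_i = -207, so ȳ = -207 / (6·(-11.5)) = 3.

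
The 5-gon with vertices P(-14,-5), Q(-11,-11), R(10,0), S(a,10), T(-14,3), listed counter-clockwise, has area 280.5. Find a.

The doubled signed area Σ (x_i y_{i+1} − x_{i+1} y_i) is linear in a.
With a=0 it equals 561; the coefficient of a is 3 (from the two edges through S).
So 3·a + 561 = 2·280.5 = 561 ⇒ a = 0.

0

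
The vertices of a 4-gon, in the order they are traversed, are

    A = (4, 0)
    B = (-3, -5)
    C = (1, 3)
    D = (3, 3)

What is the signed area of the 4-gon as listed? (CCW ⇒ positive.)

Apply the shoelace (surveyor's) formula: 2A = Σ (x_i·y_{i+1} − x_{i+1}·y_i), indices taken mod 4.
Σ = (-20) + (-4) + (-6) + (-12) = -42
Signed area = Σ/2 = -21 (negative ⇒ clockwise traversal).

-21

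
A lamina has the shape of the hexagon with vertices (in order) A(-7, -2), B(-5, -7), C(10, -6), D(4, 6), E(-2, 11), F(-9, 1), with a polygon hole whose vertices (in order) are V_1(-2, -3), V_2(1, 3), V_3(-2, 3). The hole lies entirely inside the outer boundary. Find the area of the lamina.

191.5

Outer boundary:
A→B: (-7)(-7) − (-5)(-2) = 39
B→C: (-5)(-6) − (10)(-7) = 100
C→D: (10)(6) − (4)(-6) = 84
D→E: (4)(11) − (-2)(6) = 56
E→F: (-2)(1) − (-9)(11) = 97
F→A: (-9)(-2) − (-7)(1) = 25
Σ = 401
Area = |Σ|/2 = 200.5.
Hole:
Σ = (-3) + (9) + (12) = 18
Area = |Σ|/2 = 9.
Net area = 200.5 − 9 = 191.5.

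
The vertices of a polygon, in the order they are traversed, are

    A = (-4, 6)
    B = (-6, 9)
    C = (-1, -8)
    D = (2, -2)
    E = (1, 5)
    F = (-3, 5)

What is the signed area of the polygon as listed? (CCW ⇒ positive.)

54.5

Σ = (0) + (57) + (18) + (12) + (20) + (2) = 109
Signed area = Σ/2 = 54.5 (positive ⇒ counter-clockwise traversal).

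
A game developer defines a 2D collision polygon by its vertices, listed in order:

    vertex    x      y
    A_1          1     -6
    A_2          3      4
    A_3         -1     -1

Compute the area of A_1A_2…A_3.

Apply the shoelace formula: 2A = Σ (x_i·y_{i+1} − x_{i+1}·y_i), indices taken mod 3.
Σ = (22) + (1) + (7) = 30
Area = |Σ|/2 = 15.

15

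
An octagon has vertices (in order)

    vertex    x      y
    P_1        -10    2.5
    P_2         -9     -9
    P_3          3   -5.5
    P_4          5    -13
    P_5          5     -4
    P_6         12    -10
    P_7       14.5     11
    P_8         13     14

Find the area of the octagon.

365

Apply Gauss's area formula: 2A = Σ (x_i·y_{i+1} − x_{i+1}·y_i), indices taken mod 8.
Σ = (112.5) + (76.5) + (-11.5) + (45) + (-2) + (277) + (60) + (172.5) = 730
Area = |Σ|/2 = 365.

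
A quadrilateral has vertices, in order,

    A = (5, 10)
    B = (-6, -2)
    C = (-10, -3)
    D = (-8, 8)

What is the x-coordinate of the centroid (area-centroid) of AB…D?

Apply the shoelace formula. First the cross-terms c_i = x_i·y_{i+1} − x_{i+1}·y_i:
  50, -2, -104, -120  ⇒  2A = -176, A = -88.
Then Σ (x_i + x_{i+1})·c_i = 2214, so x̄ = 2214 / (6·(-88)) = -369/88.

-369/88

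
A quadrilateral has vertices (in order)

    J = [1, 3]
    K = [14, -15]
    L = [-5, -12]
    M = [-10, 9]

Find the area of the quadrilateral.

252

J→K: (1)(-15) − (14)(3) = -57
K→L: (14)(-12) − (-5)(-15) = -243
L→M: (-5)(9) − (-10)(-12) = -165
M→J: (-10)(3) − (1)(9) = -39
Σ = -504
Area = |Σ|/2 = 252.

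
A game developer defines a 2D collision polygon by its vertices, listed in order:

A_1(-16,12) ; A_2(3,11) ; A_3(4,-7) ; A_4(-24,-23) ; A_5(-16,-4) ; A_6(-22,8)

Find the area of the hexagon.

Σ = (-212) + (-65) + (-260) + (-272) + (-216) + (-136) = -1161
Area = |Σ|/2 = 580.5.

580.5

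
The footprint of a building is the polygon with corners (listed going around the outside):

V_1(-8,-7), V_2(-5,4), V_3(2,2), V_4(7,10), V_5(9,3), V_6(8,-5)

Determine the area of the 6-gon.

Apply the shoelace (surveyor's) formula: 2A = Σ (x_i·y_{i+1} − x_{i+1}·y_i), indices taken mod 6.
Cross-terms: -67, -18, 6, -69, -69, -96  ⇒  Σ = -313
Area = |Σ|/2 = 156.5.

156.5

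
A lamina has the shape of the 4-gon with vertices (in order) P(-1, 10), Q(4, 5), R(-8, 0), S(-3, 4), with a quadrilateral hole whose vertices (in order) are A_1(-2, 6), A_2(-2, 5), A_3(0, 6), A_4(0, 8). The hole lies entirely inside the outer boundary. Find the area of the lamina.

Outer boundary:
Apply the shoelace formula: 2A = Σ (x_i·y_{i+1} − x_{i+1}·y_i), indices taken mod 4.
P→Q: (-1)(5) − (4)(10) = -45
Q→R: (4)(0) − (-8)(5) = 40
R→S: (-8)(4) − (-3)(0) = -32
S→P: (-3)(10) − (-1)(4) = -26
Σ = -63
Area = |Σ|/2 = 31.5.
Hole:
Apply the shoelace formula: 2A = Σ (x_i·y_{i+1} − x_{i+1}·y_i), indices taken mod 4.
Σ = (2) + (-12) + (0) + (16) = 6
Area = |Σ|/2 = 3.
Net area = 31.5 − 3 = 28.5.

28.5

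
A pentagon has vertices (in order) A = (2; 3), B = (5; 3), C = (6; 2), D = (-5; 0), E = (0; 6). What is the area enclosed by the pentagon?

Apply the surveyor's formula: 2A = Σ (x_i·y_{i+1} − x_{i+1}·y_i), indices taken mod 5.
Σ = (-9) + (-8) + (10) + (-30) + (-12) = -49
Area = |Σ|/2 = 24.5.

24.5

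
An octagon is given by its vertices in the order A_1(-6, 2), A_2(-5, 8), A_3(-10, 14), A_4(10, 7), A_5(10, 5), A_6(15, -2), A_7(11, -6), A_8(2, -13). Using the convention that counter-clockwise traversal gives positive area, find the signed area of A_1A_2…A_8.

Apply Gauss's area formula: 2A = Σ (x_i·y_{i+1} − x_{i+1}·y_i), indices taken mod 8.
Σ = (-38) + (10) + (-210) + (-20) + (-95) + (-68) + (-131) + (-74) = -626
Signed area = Σ/2 = -313 (negative ⇒ clockwise traversal).

-313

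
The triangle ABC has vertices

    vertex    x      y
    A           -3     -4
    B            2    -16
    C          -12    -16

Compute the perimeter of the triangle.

42

|AB| = √((5)² + (-12)²) = √169 = 13
|BC| = √((-14)² + (0)²) = √196 = 14
|CA| = √((9)² + (12)²) = √225 = 15
Perimeter = 13 + 14 + 15 = 42.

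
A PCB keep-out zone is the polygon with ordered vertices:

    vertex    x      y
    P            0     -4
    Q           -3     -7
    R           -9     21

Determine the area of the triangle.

51

Cross-terms: -12, -126, 36  ⇒  Σ = -102
Area = |Σ|/2 = 51.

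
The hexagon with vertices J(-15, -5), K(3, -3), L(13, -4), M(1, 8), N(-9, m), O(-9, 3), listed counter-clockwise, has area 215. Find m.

The doubled signed area Σ (x_i y_{i+1} − x_{i+1} y_i) is linear in m.
With m=0 it equals 330; the coefficient of m is 10 (from the two edges through N).
So 10·m + 330 = 2·215 = 430 ⇒ m = 10.

10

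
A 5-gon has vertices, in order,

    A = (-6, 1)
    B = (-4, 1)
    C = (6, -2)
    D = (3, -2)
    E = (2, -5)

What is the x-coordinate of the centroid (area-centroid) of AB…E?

-0.2

Apply the shoelace formula. First the cross-terms c_i = x_i·y_{i+1} − x_{i+1}·y_i:
  -2, 2, -6, -11, -28  ⇒  2A = -45, A = -22.5.
Then Σ (x_i + x_{i+1})·c_i = 27, so x̄ = 27 / (6·(-22.5)) = -0.2.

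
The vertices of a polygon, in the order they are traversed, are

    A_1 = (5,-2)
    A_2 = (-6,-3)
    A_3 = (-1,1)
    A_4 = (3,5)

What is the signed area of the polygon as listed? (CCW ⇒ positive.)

-37.5

Apply the shoelace (surveyor's) formula: 2A = Σ (x_i·y_{i+1} − x_{i+1}·y_i), indices taken mod 4.
Σ = (-27) + (-9) + (-8) + (-31) = -75
Signed area = Σ/2 = -37.5 (negative ⇒ clockwise traversal).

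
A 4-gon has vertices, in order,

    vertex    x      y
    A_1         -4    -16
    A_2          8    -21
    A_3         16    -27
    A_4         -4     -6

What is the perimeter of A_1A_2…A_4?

|A_1A_2| = √((12)² + (-5)²) = √169 = 13
|A_2A_3| = √((8)² + (-6)²) = √100 = 10
|A_3A_4| = √((-20)² + (21)²) = √841 = 29
|A_4A_1| = √((0)² + (-10)²) = √100 = 10
Perimeter = 13 + 10 + 29 + 10 = 62.

62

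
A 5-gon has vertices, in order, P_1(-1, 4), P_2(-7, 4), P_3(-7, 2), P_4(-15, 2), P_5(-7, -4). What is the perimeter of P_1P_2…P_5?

|P_1P_2| = √((-6)² + (0)²) = √36 = 6
|P_2P_3| = √((0)² + (-2)²) = √4 = 2
|P_3P_4| = √((-8)² + (0)²) = √64 = 8
|P_4P_5| = √((8)² + (-6)²) = √100 = 10
|P_5P_1| = √((6)² + (8)²) = √100 = 10
Perimeter = 6 + 2 + 8 + 10 + 10 = 36.

36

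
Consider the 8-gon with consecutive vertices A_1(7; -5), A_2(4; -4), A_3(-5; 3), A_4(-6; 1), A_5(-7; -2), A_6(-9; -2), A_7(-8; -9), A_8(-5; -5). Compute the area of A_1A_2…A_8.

Apply the shoelace (surveyor's) formula: 2A = Σ (x_i·y_{i+1} − x_{i+1}·y_i), indices taken mod 8.
A_1→A_2: (7)(-4) − (4)(-5) = -8
A_2→A_3: (4)(3) − (-5)(-4) = -8
A_3→A_4: (-5)(1) − (-6)(3) = 13
A_4→A_5: (-6)(-2) − (-7)(1) = 19
A_5→A_6: (-7)(-2) − (-9)(-2) = -4
A_6→A_7: (-9)(-9) − (-8)(-2) = 65
A_7→A_8: (-8)(-5) − (-5)(-9) = -5
A_8→A_1: (-5)(-5) − (7)(-5) = 60
Σ = 132
Area = |Σ|/2 = 66.

66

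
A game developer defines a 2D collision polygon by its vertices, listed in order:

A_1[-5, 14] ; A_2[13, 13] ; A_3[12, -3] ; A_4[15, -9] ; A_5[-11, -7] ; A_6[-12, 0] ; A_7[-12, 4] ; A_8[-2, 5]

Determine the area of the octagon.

Apply the shoelace formula: 2A = Σ (x_i·y_{i+1} − x_{i+1}·y_i), indices taken mod 8.
Σ = (-247) + (-195) + (-63) + (-204) + (-84) + (-48) + (-52) + (-3) = -896
Area = |Σ|/2 = 448.

448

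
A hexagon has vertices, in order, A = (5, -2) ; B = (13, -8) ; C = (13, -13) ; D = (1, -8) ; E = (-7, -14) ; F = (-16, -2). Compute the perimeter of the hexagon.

74

|AB| = √((8)² + (-6)²) = √100 = 10
|BC| = √((0)² + (-5)²) = √25 = 5
|CD| = √((-12)² + (5)²) = √169 = 13
|DE| = √((-8)² + (-6)²) = √100 = 10
|EF| = √((-9)² + (12)²) = √225 = 15
|FA| = √((21)² + (0)²) = √441 = 21
Perimeter = 10 + 5 + 13 + 10 + 15 + 21 = 74.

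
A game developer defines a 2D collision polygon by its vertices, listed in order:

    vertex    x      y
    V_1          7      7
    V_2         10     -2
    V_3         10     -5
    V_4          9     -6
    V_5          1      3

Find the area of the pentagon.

55

Apply the shoelace (surveyor's) formula: 2A = Σ (x_i·y_{i+1} − x_{i+1}·y_i), indices taken mod 5.
Σ = (-84) + (-30) + (-15) + (33) + (-14) = -110
Area = |Σ|/2 = 55.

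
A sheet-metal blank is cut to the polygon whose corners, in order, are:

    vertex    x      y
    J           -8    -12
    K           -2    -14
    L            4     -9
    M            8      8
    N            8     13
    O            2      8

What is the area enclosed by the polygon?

192

Apply the shoelace (surveyor's) formula: 2A = Σ (x_i·y_{i+1} − x_{i+1}·y_i), indices taken mod 6.
Cross-terms: 88, 74, 104, 40, 38, 40  ⇒  Σ = 384
Area = |Σ|/2 = 192.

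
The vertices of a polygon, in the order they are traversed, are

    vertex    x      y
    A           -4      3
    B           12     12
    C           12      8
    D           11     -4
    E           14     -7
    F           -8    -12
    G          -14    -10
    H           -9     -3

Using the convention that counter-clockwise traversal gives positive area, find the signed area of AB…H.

-344

Apply the shoelace (surveyor's) formula: 2A = Σ (x_i·y_{i+1} − x_{i+1}·y_i), indices taken mod 8.
Cross-terms: -84, -48, -136, -21, -224, -88, -48, -39  ⇒  Σ = -688
Signed area = Σ/2 = -344 (negative ⇒ clockwise traversal).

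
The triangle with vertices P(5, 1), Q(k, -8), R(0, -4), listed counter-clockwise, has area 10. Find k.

-8

Write out the shoelace sum; only the two edges meeting at Q involve k:
2·Area = [(5·(-8) − k·1) + (k·(-4) − 0·(-8))] + 20
       = -5·k + -20 = 20
⇒ k = -8.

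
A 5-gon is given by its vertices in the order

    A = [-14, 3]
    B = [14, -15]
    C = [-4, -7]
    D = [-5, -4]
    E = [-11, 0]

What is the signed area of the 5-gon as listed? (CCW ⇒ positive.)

Σ = (168) + (-158) + (-19) + (-44) + (-33) = -86
Signed area = Σ/2 = -43 (negative ⇒ clockwise traversal).

-43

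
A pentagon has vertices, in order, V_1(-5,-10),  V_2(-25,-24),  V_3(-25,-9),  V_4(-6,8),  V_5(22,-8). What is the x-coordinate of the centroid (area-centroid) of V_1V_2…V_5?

Apply Gauss's area formula. First the cross-terms c_i = x_i·y_{i+1} − x_{i+1}·y_i:
  -130, -375, -254, -128, -260  ⇒  2A = -1147, A = -573.5.
Then Σ (x_i + x_{i+1})·c_i = 24056, so x̄ = 24056 / (6·(-573.5)) = -776/111.

-776/111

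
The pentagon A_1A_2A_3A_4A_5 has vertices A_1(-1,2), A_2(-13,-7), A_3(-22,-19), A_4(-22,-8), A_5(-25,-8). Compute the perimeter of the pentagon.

70

|A_1A_2| = √((-12)² + (-9)²) = √225 = 15
|A_2A_3| = √((-9)² + (-12)²) = √225 = 15
|A_3A_4| = √((0)² + (11)²) = √121 = 11
|A_4A_5| = √((-3)² + (0)²) = √9 = 3
|A_5A_1| = √((24)² + (10)²) = √676 = 26
Perimeter = 15 + 15 + 11 + 3 + 26 = 70.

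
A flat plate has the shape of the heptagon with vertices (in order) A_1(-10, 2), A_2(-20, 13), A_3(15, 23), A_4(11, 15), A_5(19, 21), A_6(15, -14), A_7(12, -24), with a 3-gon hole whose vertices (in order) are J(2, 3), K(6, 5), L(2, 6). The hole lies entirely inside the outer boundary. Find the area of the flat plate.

902

Outer boundary:
Σ = (-90) + (-655) + (-28) + (-54) + (-581) + (-192) + (-216) = -1816
Area = |Σ|/2 = 908.
Hole:
Apply the shoelace (surveyor's) formula: 2A = Σ (x_i·y_{i+1} − x_{i+1}·y_i), indices taken mod 3.
Σ = (-8) + (26) + (-6) = 12
Area = |Σ|/2 = 6.
Net area = 908 − 6 = 902.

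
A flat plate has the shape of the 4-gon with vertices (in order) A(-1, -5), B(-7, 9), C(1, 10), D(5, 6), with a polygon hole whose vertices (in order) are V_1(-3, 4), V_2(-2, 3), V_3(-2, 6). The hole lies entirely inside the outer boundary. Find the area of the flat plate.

Outer boundary:
Σ = (-44) + (-79) + (-44) + (-19) = -186
Area = |Σ|/2 = 93.
Hole:
Apply the surveyor's formula: 2A = Σ (x_i·y_{i+1} − x_{i+1}·y_i), indices taken mod 3.
Σ = (-1) + (-6) + (10) = 3
Area = |Σ|/2 = 1.5.
Net area = 93 − 1.5 = 91.5.

91.5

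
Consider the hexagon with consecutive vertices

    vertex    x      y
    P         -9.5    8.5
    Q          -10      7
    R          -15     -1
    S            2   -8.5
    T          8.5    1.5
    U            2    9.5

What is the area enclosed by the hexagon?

Σ = (18.5) + (115) + (129.5) + (75.25) + (77.75) + (107.25) = 523.25
Area = |Σ|/2 = 261.625.

261.625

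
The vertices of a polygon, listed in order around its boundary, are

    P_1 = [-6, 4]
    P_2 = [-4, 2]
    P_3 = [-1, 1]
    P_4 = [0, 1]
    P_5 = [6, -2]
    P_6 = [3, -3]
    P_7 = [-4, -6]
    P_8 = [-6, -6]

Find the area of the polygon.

59.5

Apply the surveyor's formula: 2A = Σ (x_i·y_{i+1} − x_{i+1}·y_i), indices taken mod 8.
Cross-terms: 4, -2, -1, -6, -12, -30, -12, -60  ⇒  Σ = -119
Area = |Σ|/2 = 59.5.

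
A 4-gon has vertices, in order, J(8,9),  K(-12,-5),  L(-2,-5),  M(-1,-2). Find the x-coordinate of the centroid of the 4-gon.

-230/93

Apply the surveyor's formula. First the cross-terms c_i = x_i·y_{i+1} − x_{i+1}·y_i:
  68, 50, -1, 7  ⇒  2A = 124, A = 62.
Then Σ (x_i + x_{i+1})·c_i = -920, so x̄ = -920 / (6·62) = -230/93.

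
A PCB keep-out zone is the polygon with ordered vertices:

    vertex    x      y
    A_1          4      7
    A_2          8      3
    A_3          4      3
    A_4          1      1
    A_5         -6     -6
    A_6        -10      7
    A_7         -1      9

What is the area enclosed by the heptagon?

A_1→A_2: (4)(3) − (8)(7) = -44
A_2→A_3: (8)(3) − (4)(3) = 12
A_3→A_4: (4)(1) − (1)(3) = 1
A_4→A_5: (1)(-6) − (-6)(1) = 0
A_5→A_6: (-6)(7) − (-10)(-6) = -102
A_6→A_7: (-10)(9) − (-1)(7) = -83
A_7→A_1: (-1)(7) − (4)(9) = -43
Σ = -259
Area = |Σ|/2 = 129.5.

129.5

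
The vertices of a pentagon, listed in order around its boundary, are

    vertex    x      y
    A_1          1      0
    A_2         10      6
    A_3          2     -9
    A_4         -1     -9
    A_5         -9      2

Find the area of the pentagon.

104

Apply Gauss's area formula: 2A = Σ (x_i·y_{i+1} − x_{i+1}·y_i), indices taken mod 5.
Cross-terms: 6, -102, -27, -83, -2  ⇒  Σ = -208
Area = |Σ|/2 = 104.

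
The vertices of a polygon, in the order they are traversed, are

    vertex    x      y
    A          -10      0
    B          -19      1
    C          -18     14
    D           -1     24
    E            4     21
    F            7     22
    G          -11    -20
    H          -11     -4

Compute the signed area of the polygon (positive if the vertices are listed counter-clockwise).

A→B: (-10)(1) − (-19)(0) = -10
B→C: (-19)(14) − (-18)(1) = -248
C→D: (-18)(24) − (-1)(14) = -418
D→E: (-1)(21) − (4)(24) = -117
E→F: (4)(22) − (7)(21) = -59
F→G: (7)(-20) − (-11)(22) = 102
G→H: (-11)(-4) − (-11)(-20) = -176
H→A: (-11)(0) − (-10)(-4) = -40
Σ = -966
Signed area = Σ/2 = -483 (negative ⇒ clockwise traversal).

-483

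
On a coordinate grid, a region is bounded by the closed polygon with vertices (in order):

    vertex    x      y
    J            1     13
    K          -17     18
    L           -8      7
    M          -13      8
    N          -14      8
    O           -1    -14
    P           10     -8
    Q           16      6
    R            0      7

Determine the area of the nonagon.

472

Apply Gauss's area formula: 2A = Σ (x_i·y_{i+1} − x_{i+1}·y_i), indices taken mod 9.
Cross-terms: 239, 25, 27, 8, 204, 148, 188, 112, -7  ⇒  Σ = 944
Area = |Σ|/2 = 472.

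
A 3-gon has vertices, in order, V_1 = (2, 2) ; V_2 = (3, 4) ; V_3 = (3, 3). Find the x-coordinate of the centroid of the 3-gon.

Apply Gauss's area formula. First the cross-terms c_i = x_i·y_{i+1} − x_{i+1}·y_i:
  2, -3, 0  ⇒  2A = -1, A = -0.5.
Then Σ (x_i + x_{i+1})·c_i = -8, so x̄ = -8 / (6·(-0.5)) = 8/3.

8/3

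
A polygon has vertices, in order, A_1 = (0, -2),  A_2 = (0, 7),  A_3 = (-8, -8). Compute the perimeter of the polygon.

|A_1A_2| = √((0)² + (9)²) = √81 = 9
|A_2A_3| = √((-8)² + (-15)²) = √289 = 17
|A_3A_1| = √((8)² + (6)²) = √100 = 10
Perimeter = 9 + 17 + 10 = 36.

36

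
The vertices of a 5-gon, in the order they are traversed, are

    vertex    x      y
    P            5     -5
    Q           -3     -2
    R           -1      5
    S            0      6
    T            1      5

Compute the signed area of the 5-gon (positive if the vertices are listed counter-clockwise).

Apply the shoelace (surveyor's) formula: 2A = Σ (x_i·y_{i+1} − x_{i+1}·y_i), indices taken mod 5.
Σ = (-25) + (-17) + (-6) + (-6) + (-30) = -84
Signed area = Σ/2 = -42 (negative ⇒ clockwise traversal).

-42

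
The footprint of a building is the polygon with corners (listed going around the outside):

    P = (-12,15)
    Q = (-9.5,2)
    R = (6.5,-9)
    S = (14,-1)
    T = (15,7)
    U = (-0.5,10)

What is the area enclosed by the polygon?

Σ = (118.5) + (72.5) + (119.5) + (113) + (153.5) + (112.5) = 689.5
Area = |Σ|/2 = 344.75.

344.75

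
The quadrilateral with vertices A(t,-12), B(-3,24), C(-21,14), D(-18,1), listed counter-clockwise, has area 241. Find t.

The doubled signed area Σ (x_i y_{i+1} − x_{i+1} y_i) is linear in t.
With t=0 it equals 873; the coefficient of t is 23 (from the two edges through A).
So 23·t + 873 = 2·241 = 482 ⇒ t = -17.

-17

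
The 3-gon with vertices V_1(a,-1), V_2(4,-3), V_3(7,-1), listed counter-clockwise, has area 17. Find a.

The doubled signed area Σ (x_i y_{i+1} − x_{i+1} y_i) is linear in a.
With a=0 it equals 14; the coefficient of a is -2 (from the two edges through V_1).
So -2·a + 14 = 2·17 = 34 ⇒ a = -10.

-10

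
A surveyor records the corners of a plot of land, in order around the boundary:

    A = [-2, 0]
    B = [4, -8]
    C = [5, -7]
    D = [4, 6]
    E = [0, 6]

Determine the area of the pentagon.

Apply Gauss's area formula: 2A = Σ (x_i·y_{i+1} − x_{i+1}·y_i), indices taken mod 5.
Σ = (16) + (12) + (58) + (24) + (12) = 122
Area = |Σ|/2 = 61.

61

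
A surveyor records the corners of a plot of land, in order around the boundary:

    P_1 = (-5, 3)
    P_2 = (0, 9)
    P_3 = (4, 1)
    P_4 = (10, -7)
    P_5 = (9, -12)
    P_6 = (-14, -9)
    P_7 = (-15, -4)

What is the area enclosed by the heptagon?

284.5

Cross-terms: -45, -36, -38, -57, -249, -79, -65  ⇒  Σ = -569
Area = |Σ|/2 = 284.5.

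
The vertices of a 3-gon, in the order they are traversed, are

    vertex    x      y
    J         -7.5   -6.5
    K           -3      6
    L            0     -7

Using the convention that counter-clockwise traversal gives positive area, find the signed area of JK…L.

-48

Apply the shoelace (surveyor's) formula: 2A = Σ (x_i·y_{i+1} − x_{i+1}·y_i), indices taken mod 3.
Σ = (-64.5) + (21) + (-52.5) = -96
Signed area = Σ/2 = -48 (negative ⇒ clockwise traversal).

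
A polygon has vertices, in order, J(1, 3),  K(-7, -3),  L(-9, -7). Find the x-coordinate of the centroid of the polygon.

Apply the shoelace formula. First the cross-terms c_i = x_i·y_{i+1} − x_{i+1}·y_i:
  18, 22, -20  ⇒  2A = 20, A = 10.
Then Σ (x_i + x_{i+1})·c_i = -300, so x̄ = -300 / (6·10) = -5.

-5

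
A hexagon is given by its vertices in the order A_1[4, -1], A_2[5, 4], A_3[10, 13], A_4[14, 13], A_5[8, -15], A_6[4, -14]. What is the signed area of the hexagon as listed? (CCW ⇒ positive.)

-160

A_1→A_2: (4)(4) − (5)(-1) = 21
A_2→A_3: (5)(13) − (10)(4) = 25
A_3→A_4: (10)(13) − (14)(13) = -52
A_4→A_5: (14)(-15) − (8)(13) = -314
A_5→A_6: (8)(-14) − (4)(-15) = -52
A_6→A_1: (4)(-1) − (4)(-14) = 52
Σ = -320
Signed area = Σ/2 = -160 (negative ⇒ clockwise traversal).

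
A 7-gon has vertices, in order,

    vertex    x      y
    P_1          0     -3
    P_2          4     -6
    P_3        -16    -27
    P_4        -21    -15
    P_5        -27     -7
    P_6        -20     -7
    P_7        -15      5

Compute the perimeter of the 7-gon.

|P_1P_2| = √((4)² + (-3)²) = √25 = 5
|P_2P_3| = √((-20)² + (-21)²) = √841 = 29
|P_3P_4| = √((-5)² + (12)²) = √169 = 13
|P_4P_5| = √((-6)² + (8)²) = √100 = 10
|P_5P_6| = √((7)² + (0)²) = √49 = 7
|P_6P_7| = √((5)² + (12)²) = √169 = 13
|P_7P_1| = √((15)² + (-8)²) = √289 = 17
Perimeter = 5 + 29 + 13 + 10 + 7 + 13 + 17 = 94.

94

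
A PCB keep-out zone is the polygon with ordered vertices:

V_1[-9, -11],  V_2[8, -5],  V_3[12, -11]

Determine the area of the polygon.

63

Apply the shoelace (surveyor's) formula: 2A = Σ (x_i·y_{i+1} − x_{i+1}·y_i), indices taken mod 3.
V_1→V_2: (-9)(-5) − (8)(-11) = 133
V_2→V_3: (8)(-11) − (12)(-5) = -28
V_3→V_1: (12)(-11) − (-9)(-11) = -231
Σ = -126
Area = |Σ|/2 = 63.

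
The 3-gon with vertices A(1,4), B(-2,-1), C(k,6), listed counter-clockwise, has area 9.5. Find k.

Write out the shoelace sum; only the two edges meeting at C involve k:
2·Area = [((-2)·6 − k·(-1)) + (k·4 − 1·6)] + 7
       = 5·k + -11 = 19
⇒ k = 6.

6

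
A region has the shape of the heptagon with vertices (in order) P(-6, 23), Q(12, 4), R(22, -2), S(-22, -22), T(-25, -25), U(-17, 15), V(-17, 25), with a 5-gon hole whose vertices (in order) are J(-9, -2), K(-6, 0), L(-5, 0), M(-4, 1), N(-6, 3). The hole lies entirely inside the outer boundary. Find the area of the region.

Outer boundary:
Apply the shoelace formula: 2A = Σ (x_i·y_{i+1} − x_{i+1}·y_i), indices taken mod 7.
P→Q: (-6)(4) − (12)(23) = -300
Q→R: (12)(-2) − (22)(4) = -112
R→S: (22)(-22) − (-22)(-2) = -528
S→T: (-22)(-25) − (-25)(-22) = 0
T→U: (-25)(15) − (-17)(-25) = -800
U→V: (-17)(25) − (-17)(15) = -170
V→P: (-17)(23) − (-6)(25) = -241
Σ = -2151
Area = |Σ|/2 = 1075.5.
Hole:
Σ = (-12) + (0) + (-5) + (-6) + (39) = 16
Area = |Σ|/2 = 8.
Net area = 1075.5 − 8 = 1067.5.

1067.5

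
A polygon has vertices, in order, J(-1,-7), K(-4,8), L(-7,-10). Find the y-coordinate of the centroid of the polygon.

-3

Apply the surveyor's formula. First the cross-terms c_i = x_i·y_{i+1} − x_{i+1}·y_i:
  -36, 96, 39  ⇒  2A = 99, A = 49.5.
Then Σ (y_i + y_{i+1})·c_i = -891, so ȳ = -891 / (6·49.5) = -3.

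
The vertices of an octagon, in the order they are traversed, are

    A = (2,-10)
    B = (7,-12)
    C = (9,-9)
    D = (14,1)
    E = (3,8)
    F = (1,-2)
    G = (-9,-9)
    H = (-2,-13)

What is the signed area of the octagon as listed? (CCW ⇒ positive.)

219.5

Apply the surveyor's formula: 2A = Σ (x_i·y_{i+1} − x_{i+1}·y_i), indices taken mod 8.
Cross-terms: 46, 45, 135, 109, -14, -27, 99, 46  ⇒  Σ = 439
Signed area = Σ/2 = 219.5 (positive ⇒ counter-clockwise traversal).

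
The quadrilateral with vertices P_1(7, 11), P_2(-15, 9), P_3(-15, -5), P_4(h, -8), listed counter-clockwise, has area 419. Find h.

14

The doubled signed area Σ (x_i y_{i+1} − x_{i+1} y_i) is linear in h.
With h=0 it equals 614; the coefficient of h is 16 (from the two edges through P_4).
So 16·h + 614 = 2·419 = 838 ⇒ h = 14.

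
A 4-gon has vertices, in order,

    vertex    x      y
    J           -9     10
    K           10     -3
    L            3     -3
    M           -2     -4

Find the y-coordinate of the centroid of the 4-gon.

Apply the surveyor's formula. First the cross-terms c_i = x_i·y_{i+1} − x_{i+1}·y_i:
  -73, -21, -18, -56  ⇒  2A = -168, A = -84.
Then Σ (y_i + y_{i+1})·c_i = -595, so ȳ = -595 / (6·(-84)) = 85/72.

85/72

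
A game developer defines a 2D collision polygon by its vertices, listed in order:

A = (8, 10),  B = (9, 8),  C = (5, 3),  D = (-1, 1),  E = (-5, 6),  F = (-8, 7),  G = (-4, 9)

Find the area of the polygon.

87.5

Apply the surveyor's formula: 2A = Σ (x_i·y_{i+1} − x_{i+1}·y_i), indices taken mod 7.
Σ = (-26) + (-13) + (8) + (-1) + (13) + (-44) + (-112) = -175
Area = |Σ|/2 = 87.5.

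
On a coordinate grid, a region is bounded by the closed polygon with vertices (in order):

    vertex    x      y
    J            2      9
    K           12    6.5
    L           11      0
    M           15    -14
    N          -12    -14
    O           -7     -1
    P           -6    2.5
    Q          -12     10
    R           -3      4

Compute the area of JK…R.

445.5

Σ = (-95) + (-71.5) + (-154) + (-378) + (-86) + (-23.5) + (-30) + (-18) + (-35) = -891
Area = |Σ|/2 = 445.5.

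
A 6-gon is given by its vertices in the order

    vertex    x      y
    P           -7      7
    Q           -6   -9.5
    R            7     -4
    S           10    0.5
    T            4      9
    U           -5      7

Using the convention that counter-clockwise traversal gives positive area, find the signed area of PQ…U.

208.75

Apply the shoelace (surveyor's) formula: 2A = Σ (x_i·y_{i+1} − x_{i+1}·y_i), indices taken mod 6.
Σ = (108.5) + (90.5) + (43.5) + (88) + (73) + (14) = 417.5
Signed area = Σ/2 = 208.75 (positive ⇒ counter-clockwise traversal).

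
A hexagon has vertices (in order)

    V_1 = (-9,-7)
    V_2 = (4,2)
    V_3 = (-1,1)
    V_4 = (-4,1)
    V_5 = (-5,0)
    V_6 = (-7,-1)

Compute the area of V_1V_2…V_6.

V_1→V_2: (-9)(2) − (4)(-7) = 10
V_2→V_3: (4)(1) − (-1)(2) = 6
V_3→V_4: (-1)(1) − (-4)(1) = 3
V_4→V_5: (-4)(0) − (-5)(1) = 5
V_5→V_6: (-5)(-1) − (-7)(0) = 5
V_6→V_1: (-7)(-7) − (-9)(-1) = 40
Σ = 69
Area = |Σ|/2 = 34.5.

34.5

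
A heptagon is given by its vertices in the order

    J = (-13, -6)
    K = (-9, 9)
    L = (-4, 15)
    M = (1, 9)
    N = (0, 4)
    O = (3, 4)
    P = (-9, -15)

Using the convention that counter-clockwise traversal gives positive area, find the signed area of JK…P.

Apply the surveyor's formula: 2A = Σ (x_i·y_{i+1} − x_{i+1}·y_i), indices taken mod 7.
J→K: (-13)(9) − (-9)(-6) = -171
K→L: (-9)(15) − (-4)(9) = -99
L→M: (-4)(9) − (1)(15) = -51
M→N: (1)(4) − (0)(9) = 4
N→O: (0)(4) − (3)(4) = -12
O→P: (3)(-15) − (-9)(4) = -9
P→J: (-9)(-6) − (-13)(-15) = -141
Σ = -479
Signed area = Σ/2 = -239.5 (negative ⇒ clockwise traversal).

-239.5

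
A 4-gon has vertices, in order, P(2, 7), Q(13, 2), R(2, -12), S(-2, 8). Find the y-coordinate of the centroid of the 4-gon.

Apply Gauss's area formula. First the cross-terms c_i = x_i·y_{i+1} − x_{i+1}·y_i:
  -87, -160, -8, -30  ⇒  2A = -285, A = -142.5.
Then Σ (y_i + y_{i+1})·c_i = 399, so ȳ = 399 / (6·(-142.5)) = -7/15.

-7/15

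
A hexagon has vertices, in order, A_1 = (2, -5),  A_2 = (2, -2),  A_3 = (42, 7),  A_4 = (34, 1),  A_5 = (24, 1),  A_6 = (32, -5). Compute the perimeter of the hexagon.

104

|A_1A_2| = √((0)² + (3)²) = √9 = 3
|A_2A_3| = √((40)² + (9)²) = √1681 = 41
|A_3A_4| = √((-8)² + (-6)²) = √100 = 10
|A_4A_5| = √((-10)² + (0)²) = √100 = 10
|A_5A_6| = √((8)² + (-6)²) = √100 = 10
|A_6A_1| = √((-30)² + (0)²) = √900 = 30
Perimeter = 3 + 41 + 10 + 10 + 10 + 30 = 104.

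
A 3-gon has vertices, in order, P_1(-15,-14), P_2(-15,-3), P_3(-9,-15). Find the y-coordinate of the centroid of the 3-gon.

-32/3

Apply the surveyor's formula. First the cross-terms c_i = x_i·y_{i+1} − x_{i+1}·y_i:
  -165, 198, -99  ⇒  2A = -66, A = -33.
Then Σ (y_i + y_{i+1})·c_i = 2112, so ȳ = 2112 / (6·(-33)) = -32/3.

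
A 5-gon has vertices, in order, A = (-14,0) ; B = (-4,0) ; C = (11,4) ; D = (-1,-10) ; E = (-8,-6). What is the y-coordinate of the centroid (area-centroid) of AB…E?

-113/42

Apply the shoelace formula. First the cross-terms c_i = x_i·y_{i+1} − x_{i+1}·y_i:
  0, -16, -106, -74, -84  ⇒  2A = -280, A = -140.
Then Σ (y_i + y_{i+1})·c_i = 2260, so ȳ = 2260 / (6·(-140)) = -113/42.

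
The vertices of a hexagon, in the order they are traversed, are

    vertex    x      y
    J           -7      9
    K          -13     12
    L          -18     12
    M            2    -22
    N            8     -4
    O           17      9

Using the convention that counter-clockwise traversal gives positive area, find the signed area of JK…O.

Apply Gauss's area formula: 2A = Σ (x_i·y_{i+1} − x_{i+1}·y_i), indices taken mod 6.
Σ = (33) + (60) + (372) + (168) + (140) + (216) = 989
Signed area = Σ/2 = 494.5 (positive ⇒ counter-clockwise traversal).

494.5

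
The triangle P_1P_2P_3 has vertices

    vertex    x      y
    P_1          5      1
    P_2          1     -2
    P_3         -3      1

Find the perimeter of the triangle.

|P_1P_2| = √((-4)² + (-3)²) = √25 = 5
|P_2P_3| = √((-4)² + (3)²) = √25 = 5
|P_3P_1| = √((8)² + (0)²) = √64 = 8
Perimeter = 5 + 5 + 8 = 18.

18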